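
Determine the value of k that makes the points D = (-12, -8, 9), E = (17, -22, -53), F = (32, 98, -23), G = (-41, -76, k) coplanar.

31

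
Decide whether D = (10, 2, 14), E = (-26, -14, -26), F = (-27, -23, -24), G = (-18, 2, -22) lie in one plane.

No

A normal to the plane through D, E, F is n = DE × DF = (-392, 112, 308).
The plane has equation n·P = 616. For G: n·G = 504.
504 ≠ 616, so G is off the plane.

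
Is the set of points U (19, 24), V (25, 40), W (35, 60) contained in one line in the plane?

No

UV = (6, 16), UW = (16, 36).
If collinear, UW would be a scalar multiple of UV. But (6)·(36) ≠ (16)·(16) (difference -40), so they are not parallel; the points are not collinear.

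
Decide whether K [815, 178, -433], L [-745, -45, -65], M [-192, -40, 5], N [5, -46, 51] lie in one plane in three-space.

Yes

A normal to the plane through K, L, M is n = KL × KM = (-17450, 312704, 115519).
The plane has equation n·P = -8580165. For N: n·N = -8580165.
Equal, so N lies in the plane and all four are coplanar.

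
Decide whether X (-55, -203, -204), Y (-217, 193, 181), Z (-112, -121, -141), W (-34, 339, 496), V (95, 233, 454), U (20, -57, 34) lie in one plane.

Yes

The plane through X, Y, Z has normal n = XY × XZ = (-6622, -11739, 9288) and equation n·P = 852475.
Checking the remaining points: n·W = 852475, n·V = 852475, n·U = 852475.
All equal 852475, so all 6 points lie in one plane.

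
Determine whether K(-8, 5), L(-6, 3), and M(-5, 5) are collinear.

No

KL = (2, -2), KM = (3, 0).
det[KL; KM] = (2)(0) − (-2)(3) = 6.
The determinant is nonzero, so they are not collinear.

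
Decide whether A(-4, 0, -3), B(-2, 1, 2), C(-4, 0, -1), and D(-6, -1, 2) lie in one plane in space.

A normal to the plane through A, B, C is n = AB × AC = (2, -4, 0).
The plane has equation n·P = -8. For D: n·D = -8.
Equal, so D lies in the plane and all four are coplanar.

Yes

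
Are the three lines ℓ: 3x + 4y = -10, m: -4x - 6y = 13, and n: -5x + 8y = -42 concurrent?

No

Intersecting ℓ and m: solving the 2×2 system gives (x, y) = (-4, 1/2).
Substitute into n: (-5)(-4) + (8)(1/2) = 24.
But n requires -42 ≠ 24, so the three lines have no common point.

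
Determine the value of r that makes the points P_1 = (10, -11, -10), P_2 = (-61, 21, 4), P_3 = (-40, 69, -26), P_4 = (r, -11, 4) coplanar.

-25

Normal to plane P_1P_2P_3: n = (-1632, -1836, -4080); plane equation n·P = 44676.
Requiring n·P_4 = 44676: (-1632)r + (3876) = 44676.
So r = -25.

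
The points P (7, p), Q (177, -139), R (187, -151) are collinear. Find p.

65

The three points are collinear iff det[PQ; PR] = 0.
This determinant is linear in p: (10)p + (-650) = 0, so p = 65.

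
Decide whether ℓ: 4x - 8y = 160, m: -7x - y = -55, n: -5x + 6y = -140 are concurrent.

Yes

Intersecting ℓ and m: solving the 2×2 system gives (x, y) = (10, -15).
Substitute into n: (-5)(10) + (6)(-15) = -140.
This equals -140, so (10, -15) lies on all three lines and they are concurrent.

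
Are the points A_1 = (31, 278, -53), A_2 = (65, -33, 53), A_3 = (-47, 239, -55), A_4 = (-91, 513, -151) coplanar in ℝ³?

Yes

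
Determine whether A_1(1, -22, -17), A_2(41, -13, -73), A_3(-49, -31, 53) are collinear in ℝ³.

No

A_1A_2 = (40, 9, -56), A_1A_3 = (-50, -9, 70).
A_1A_2 × A_1A_3 = (126, 0, 90).
The cross product is nonzero, so the points do not lie on one line.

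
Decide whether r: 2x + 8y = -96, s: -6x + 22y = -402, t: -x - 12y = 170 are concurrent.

No

Intersecting r and s: solving the 2×2 system gives (x, y) = (12, -15).
Substitute into t: (-1)(12) + (-12)(-15) = 168.
But t requires 170 ≠ 168, so the three lines have no common point.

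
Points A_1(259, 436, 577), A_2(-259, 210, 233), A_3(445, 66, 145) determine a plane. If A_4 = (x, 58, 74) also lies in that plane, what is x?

-37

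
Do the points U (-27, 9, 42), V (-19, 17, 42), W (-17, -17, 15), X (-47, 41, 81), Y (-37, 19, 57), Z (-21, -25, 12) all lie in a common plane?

Yes

The plane through U, V, W has normal n = UV × UW = (-216, 216, -288) and equation n·P = -4320.
Checking the remaining points: n·X = -4320, n·Y = -4320, n·Z = -4320.
All equal -4320, so all 6 points lie in one plane.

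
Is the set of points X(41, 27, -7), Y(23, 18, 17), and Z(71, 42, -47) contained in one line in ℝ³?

Yes

XY = (-18, -9, 24), XZ = (30, 15, -40).
XY × XZ = (0, 0, 0).
The cross product vanishes, so the three points are collinear.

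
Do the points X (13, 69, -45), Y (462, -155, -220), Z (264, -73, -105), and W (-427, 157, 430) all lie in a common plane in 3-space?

No

A normal to the plane through X, Y, Z is n = XY × XZ = (-11410, -16985, -7534).
The plane has equation n·P = -981265. For W: n·W = -1034195.
-1034195 ≠ -981265, so W is off the plane.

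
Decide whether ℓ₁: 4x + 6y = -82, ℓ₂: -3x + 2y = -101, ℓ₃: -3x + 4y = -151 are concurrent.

The three lines meet at one point iff the augmented coefficient matrix [aᵢ bᵢ cᵢ] has rank < 3, i.e. its determinant vanishes.
Here the determinant is 0.
It vanishes, so the lines are concurrent at (17, -25).

Yes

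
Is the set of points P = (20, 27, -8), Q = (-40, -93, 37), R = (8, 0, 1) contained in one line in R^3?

No

PQ = (-60, -120, 45), PR = (-12, -27, 9).
Comparing components 2 and 3: (-120)(9) − (45)(-27) = 135 ≠ 0, so PQ and PR are not parallel and the points are not collinear.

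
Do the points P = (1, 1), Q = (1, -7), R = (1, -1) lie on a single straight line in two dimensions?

Yes

PQ = (0, -8), PR = (0, -2).
det[PQ; PR] = (0)(-2) − (-8)(0) = 0.
The determinant is zero, so the points are collinear.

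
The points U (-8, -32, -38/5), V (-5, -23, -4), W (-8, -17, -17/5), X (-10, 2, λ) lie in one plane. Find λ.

6/5

The points are coplanar iff UV · (UW × UX) = 0.
Expanding, this is linear in λ: (45)λ + (-54) = 0.
So λ = 6/5.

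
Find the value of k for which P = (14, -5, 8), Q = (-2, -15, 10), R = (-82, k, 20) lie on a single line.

-65

Collinearity requires PQ × PR = 0; each component is linear in k.
The x-component gives (-2)k + (-130) = 0, so k = -65.
The remaining components then also vanish.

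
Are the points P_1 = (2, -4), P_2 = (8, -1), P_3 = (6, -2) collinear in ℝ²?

Yes

P_1P_2 = (6, 3), P_1P_3 = (4, 2).
Checking proportionality: P_1P_3 = 2/3·P_1P_2, so the vectors are parallel and the points are collinear.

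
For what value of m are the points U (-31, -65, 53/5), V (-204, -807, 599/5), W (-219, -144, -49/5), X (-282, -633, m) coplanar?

359/5

Coplanarity ⇔ det[UV; UW; UX] = 0.
Expanding, this is linear in m: (-125829)m + (45172611/5) = 0.
So m = 359/5.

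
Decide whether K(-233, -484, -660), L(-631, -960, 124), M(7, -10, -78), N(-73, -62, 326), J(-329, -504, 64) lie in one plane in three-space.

Yes

The plane through K, L, M has normal n = KL × KM = (-648648, 419796, -74412) and equation n·P = -2934360.
Checking the remaining points: n·N = -2934360, n·J = -2934360.
All equal -2934360, so all 5 points lie in one plane.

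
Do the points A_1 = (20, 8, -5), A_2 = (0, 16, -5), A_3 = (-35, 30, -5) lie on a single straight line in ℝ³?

A_1A_2 = (-20, 8, 0), A_1A_3 = (-55, 22, 0).
A_1A_2 × A_1A_3 = (0, 0, 0).
The cross product vanishes, so the three points are collinear.

Yes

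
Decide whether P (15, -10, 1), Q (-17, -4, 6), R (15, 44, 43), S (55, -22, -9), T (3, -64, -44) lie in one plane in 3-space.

The plane through P, Q, R has normal n = PQ × PR = (-18, 1344, -1728) and equation n·X = -15438.
Checking the remaining points: n·S = -15006, n·T = -10038.
Since n·S = -15006 ≠ -15438, S is off the plane and the points are not all coplanar.

No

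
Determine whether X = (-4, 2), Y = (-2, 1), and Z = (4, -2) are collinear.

XY = (2, -1), XZ = (8, -4).
det[XY; XZ] = (2)(-4) − (-1)(8) = 0.
The determinant is zero, so the points are collinear.

Yes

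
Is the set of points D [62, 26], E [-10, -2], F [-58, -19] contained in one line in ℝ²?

No

DE = (-72, -28), DF = (-120, -45).
det[DE; DF] = (-72)(-45) − (-28)(-120) = -120.
The determinant is nonzero, so they are not collinear.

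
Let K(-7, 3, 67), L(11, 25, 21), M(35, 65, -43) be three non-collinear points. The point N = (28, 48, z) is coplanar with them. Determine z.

A normal to the plane is n = KL × KM = (432, 48, 192).
N lies in the plane iff n · KN = 0.
This gives (192)z + (4416) = 0, so z = -23.

-23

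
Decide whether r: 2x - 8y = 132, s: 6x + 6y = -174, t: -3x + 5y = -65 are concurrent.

Yes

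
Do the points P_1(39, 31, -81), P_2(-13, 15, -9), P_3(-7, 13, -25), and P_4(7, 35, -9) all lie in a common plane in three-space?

Yes

The four points are coplanar iff the 3×3 determinant with rows P_1P_2, P_1P_3, P_1P_4 is zero.
Rows: (-52, -16, 72), (-46, -18, 56), (-32, 4, 72).
Expanding along the first row: (-52)(-1520) − (-16)(-1520) + (72)(-760) = 0.
Zero determinant ⇒ coplanar.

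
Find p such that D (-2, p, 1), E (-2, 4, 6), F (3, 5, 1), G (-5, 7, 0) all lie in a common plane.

Coplanarity ⇔ det[DE; DF; DG] = 0.
Expanding, this is linear in p: (-45)p + (270) = 0.
So p = 6.

6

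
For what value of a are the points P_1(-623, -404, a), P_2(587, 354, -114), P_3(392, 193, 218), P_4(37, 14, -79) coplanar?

42

The points are coplanar iff P_1P_2 · (P_1P_3 × P_1P_4) = 0.
Expanding, this is linear in a: (22250)a + (-934500) = 0.
So a = 42.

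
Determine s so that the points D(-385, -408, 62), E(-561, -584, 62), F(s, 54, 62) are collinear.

77

Direction DE = (-176, -176, 0). From the y-coordinate of F, the parameter along the line is τ = (54 − (-408))/(-176) = -21/8.
Then s = (-385) + (-21/8)·(-176) = 77.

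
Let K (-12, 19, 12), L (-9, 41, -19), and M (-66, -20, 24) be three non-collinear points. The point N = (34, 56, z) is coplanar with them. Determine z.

A normal to the plane is n = KL × KM = (-945, 1638, 1071).
N lies in the plane iff n · KN = 0.
This gives (1071)z + (4284) = 0, so z = -4.

-4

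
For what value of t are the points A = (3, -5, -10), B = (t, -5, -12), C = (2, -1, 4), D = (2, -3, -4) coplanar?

2

Normal to plane ACD: n = (-4, -8, 2); plane equation n·P = 8.
Requiring n·B = 8: (-4)t + (16) = 8.
So t = 2.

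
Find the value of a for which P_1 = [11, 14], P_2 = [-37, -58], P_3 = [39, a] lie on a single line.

The three points are collinear iff det[P_1P_2; P_1P_3] = 0.
This determinant is linear in a: (-48)a + (2688) = 0, so a = 56.

56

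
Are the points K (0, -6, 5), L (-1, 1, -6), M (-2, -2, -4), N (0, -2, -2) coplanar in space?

No

A normal to the plane through K, L, M is n = KL × KM = (-19, 13, 10).
The plane has equation n·P = -28. For N: n·N = -46.
-46 ≠ -28, so N is off the plane.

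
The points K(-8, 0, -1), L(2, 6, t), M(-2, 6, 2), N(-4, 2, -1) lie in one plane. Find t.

Coplanarity ⇔ det[KL; KM; KN] = 0.
Expanding, this is linear in t: (-12)t + (0) = 0.
So t = 0.

0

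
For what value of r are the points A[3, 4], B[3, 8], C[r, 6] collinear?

Collinearity: (C − A) must be parallel to (B − A) = (0, 4).
Cross-multiplying the components: (r − 3)·(4) = (2)·(0).
Solving gives r = 3.

3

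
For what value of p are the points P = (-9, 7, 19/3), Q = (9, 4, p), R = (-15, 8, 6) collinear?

22/3

Direction PR = (-6, 1, -1/3). From the x-coordinate of Q, the parameter along the line is τ = (9 − (-9))/(-6) = -3.
Then p = 19/3 + (-3)·(-1/3) = 22/3.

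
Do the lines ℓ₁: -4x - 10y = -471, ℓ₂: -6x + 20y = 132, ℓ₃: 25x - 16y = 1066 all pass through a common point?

Intersecting ℓ₁ and ℓ₂: solving the 2×2 system gives (x, y) = (405/7, 1677/70).
Substitute into ℓ₃: (25)(405/7) + (-16)(1677/70) = 37209/35.
But ℓ₃ requires 1066 ≠ 37209/35, so the three lines have no common point.

No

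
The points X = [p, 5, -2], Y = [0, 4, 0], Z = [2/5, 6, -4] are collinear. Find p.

Collinearity requires XY × XZ = 0; each component is linear in p.
The y-component gives (-4)p + (4/5) = 0, so p = 1/5.
The remaining components then also vanish.

1/5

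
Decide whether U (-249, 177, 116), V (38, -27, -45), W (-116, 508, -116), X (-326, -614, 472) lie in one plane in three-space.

Yes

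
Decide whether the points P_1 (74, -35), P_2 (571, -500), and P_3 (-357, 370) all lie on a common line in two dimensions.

P_1P_2 = (497, -465), P_1P_3 = (-431, 405).
Twice the signed area of △P_1P_2P_3 is (497)(405) − (-465)(-431) = 870.
The area is nonzero, so the three points are not collinear.

No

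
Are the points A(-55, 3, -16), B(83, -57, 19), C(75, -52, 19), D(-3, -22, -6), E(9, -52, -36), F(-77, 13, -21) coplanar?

Yes

The plane through A, B, C has normal n = AB × AC = (-175, -280, 210) and equation n·P = 5425.
Checking the remaining points: n·D = 5425, n·E = 5425, n·F = 5425.
All equal 5425, so all 6 points lie in one plane.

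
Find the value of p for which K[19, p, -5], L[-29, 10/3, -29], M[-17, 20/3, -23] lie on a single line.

Direction LM = (12, 10/3, 6). From the x-coordinate of K, the parameter along the line is τ = (19 − (-29))/12 = 4.
Then p = 10/3 + 4·(10/3) = 50/3.

50/3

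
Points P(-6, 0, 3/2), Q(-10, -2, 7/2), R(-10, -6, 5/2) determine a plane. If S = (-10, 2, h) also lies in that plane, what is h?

9/2

A normal to the plane is n = PQ × PR = (10, -4, 16).
S lies in the plane iff n · PS = 0.
This gives (16)h + (-72) = 0, so h = 9/2.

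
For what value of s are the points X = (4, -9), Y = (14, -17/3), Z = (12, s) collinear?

The three points are collinear iff det[XY; XZ] = 0.
This determinant is linear in s: (10)s + (190/3) = 0, so s = -19/3.

-19/3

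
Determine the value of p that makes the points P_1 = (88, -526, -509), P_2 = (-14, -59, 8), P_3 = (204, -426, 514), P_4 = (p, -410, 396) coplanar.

180

Normal to plane P_1P_2P_3: n = (426041, 164318, -64372); plane equation n·P = -16174312.
Requiring n·P_4 = -16174312: (426041)p + (-92861692) = -16174312.
So p = 180.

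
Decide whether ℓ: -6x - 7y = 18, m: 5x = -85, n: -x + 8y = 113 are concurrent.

Intersecting ℓ and m: solving the 2×2 system gives (x, y) = (-17, 12).
Substitute into n: (-1)(-17) + (8)(12) = 113.
This equals 113, so (-17, 12) lies on all three lines and they are concurrent.

Yes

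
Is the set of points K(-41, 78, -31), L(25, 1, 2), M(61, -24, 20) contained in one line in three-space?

KL = (66, -77, 33), KM = (102, -102, 51).
Comparing components 2 and 3: (-77)(51) − (33)(-102) = -561 ≠ 0, so KL and KM are not parallel and the points are not collinear.

No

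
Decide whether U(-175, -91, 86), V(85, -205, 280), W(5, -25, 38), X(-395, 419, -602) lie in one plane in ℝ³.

With U as base: UV = (260, -114, 194), UW = (180, 66, -48), UX = (-220, 510, -688).
UW × UX = (-20928, 134400, 106320).
UV · (UW × UX) = -136800.
Since -136800 ≠ 0, the four points are not coplanar.

No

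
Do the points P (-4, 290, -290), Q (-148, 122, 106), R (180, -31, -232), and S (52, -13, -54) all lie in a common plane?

No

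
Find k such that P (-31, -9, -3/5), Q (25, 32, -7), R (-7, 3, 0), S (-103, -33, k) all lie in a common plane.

-48/5

The points are coplanar iff PQ · (PR × PS) = 0.
Expanding, this is linear in k: (-312)k + (-14976/5) = 0.
So k = -48/5.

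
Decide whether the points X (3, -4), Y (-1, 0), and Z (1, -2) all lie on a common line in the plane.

Yes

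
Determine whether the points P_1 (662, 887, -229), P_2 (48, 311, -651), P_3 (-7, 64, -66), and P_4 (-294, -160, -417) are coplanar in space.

With P_1 as base: P_1P_2 = (-614, -576, -422), P_1P_3 = (-669, -823, 163), P_1P_4 = (-956, -1047, -188).
P_1P_3 × P_1P_4 = (325385, -281600, -86345).
P_1P_2 · (P_1P_3 × P_1P_4) = -1147200.
Since -1147200 ≠ 0, the four points are not coplanar.

No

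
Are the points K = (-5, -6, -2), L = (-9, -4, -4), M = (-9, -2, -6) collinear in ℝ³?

KL = (-4, 2, -2), KM = (-4, 4, -4).
Comparing components 3 and 1: (-2)(-4) − (-4)(-4) = -8 ≠ 0, so KL and KM are not parallel and the points are not collinear.

No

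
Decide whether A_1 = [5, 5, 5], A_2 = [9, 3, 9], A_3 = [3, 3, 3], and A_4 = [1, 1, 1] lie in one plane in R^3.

A normal to the plane through A_1, A_2, A_3 is n = A_1A_2 × A_1A_3 = (12, 0, -12).
The plane has equation n·P = 0. For A_4: n·A_4 = 0.
Equal, so A_4 lies in the plane and all four are coplanar.

Yes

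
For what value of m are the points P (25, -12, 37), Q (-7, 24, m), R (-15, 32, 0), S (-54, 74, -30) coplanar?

2

Coplanarity ⇔ det[PQ; PR; PS] = 0.
Expanding, this is linear in m: (36)m + (-72) = 0.
So m = 2.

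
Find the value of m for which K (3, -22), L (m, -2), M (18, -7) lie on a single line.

Collinearity: (L − K) must be parallel to (M − K) = (15, 15).
Cross-multiplying the components: (m − 3)·(15) = (20)·(15).
Solving gives m = 23.

23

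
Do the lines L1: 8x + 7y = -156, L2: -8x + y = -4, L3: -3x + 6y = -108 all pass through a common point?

No

Intersecting L1 and L2: solving the 2×2 system gives (x, y) = (-2, -20).
Substitute into L3: (-3)(-2) + (6)(-20) = -114.
But L3 requires -108 ≠ -114, so the three lines have no common point.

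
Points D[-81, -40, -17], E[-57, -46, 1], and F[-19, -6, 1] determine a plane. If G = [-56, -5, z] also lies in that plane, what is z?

Coplanarity requires DE · (DF × DG) = 0.
DE = (24, -6, 18), DF = (62, 34, 18); the triple product is linear in z with coefficient 1188 and constant term 26136.
Setting it to zero: z = -22.

-22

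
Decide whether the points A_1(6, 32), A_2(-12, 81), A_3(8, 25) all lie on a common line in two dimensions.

A_1A_2 = (-18, 49), A_1A_3 = (2, -7).
Twice the signed area of △A_1A_2A_3 is (-18)(-7) − (49)(2) = 28.
The area is nonzero, so the three points are not collinear.

No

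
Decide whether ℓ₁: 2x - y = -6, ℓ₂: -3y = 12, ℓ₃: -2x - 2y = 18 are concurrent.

Intersecting ℓ₁ and ℓ₂: solving the 2×2 system gives (x, y) = (-5, -4).
Substitute into ℓ₃: (-2)(-5) + (-2)(-4) = 18.
This equals 18, so (-5, -4) lies on all three lines and they are concurrent.

Yes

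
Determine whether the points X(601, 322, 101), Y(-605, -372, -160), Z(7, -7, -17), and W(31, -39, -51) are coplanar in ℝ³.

No

With X as base: XY = (-1206, -694, -261), XZ = (-594, -329, -118), XW = (-570, -361, -152).
XZ × XW = (7410, -23028, 26904).
XY · (XZ × XW) = 23028.
Since 23028 ≠ 0, the four points are not coplanar.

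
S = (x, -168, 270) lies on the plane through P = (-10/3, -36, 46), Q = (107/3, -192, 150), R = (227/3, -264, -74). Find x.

Coplanarity requires PQ · (PR × PS) = 0.
PQ = (39, -156, 104), PR = (79, -228, -120); the triple product is linear in x with coefficient 42432 and constant term -792064.
Setting it to zero: x = 56/3.

56/3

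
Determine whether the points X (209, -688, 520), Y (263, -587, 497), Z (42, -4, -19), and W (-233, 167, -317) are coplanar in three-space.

No

A normal to the plane through X, Y, Z is n = XY × XZ = (-38707, 32947, 53803).
The plane has equation n·P = -2779739. For W: n·W = -2534671.
-2534671 ≠ -2779739, so W is off the plane.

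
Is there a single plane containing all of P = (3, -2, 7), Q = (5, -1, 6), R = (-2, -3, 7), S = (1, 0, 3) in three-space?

The four points are coplanar iff the 3×3 determinant with rows PQ, PR, PS is zero.
Rows: (2, 1, -1), (-5, -1, 0), (-2, 2, -4).
Expanding along the first row: (2)(4) − (1)(20) + (-1)(-12) = 0.
Zero determinant ⇒ coplanar.

Yes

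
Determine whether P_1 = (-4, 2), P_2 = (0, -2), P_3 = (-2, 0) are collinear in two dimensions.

P_1P_2 = (4, -4), P_1P_3 = (2, -2).
det[P_1P_2; P_1P_3] = (4)(-2) − (-4)(2) = 0.
The determinant is zero, so the points are collinear.

Yes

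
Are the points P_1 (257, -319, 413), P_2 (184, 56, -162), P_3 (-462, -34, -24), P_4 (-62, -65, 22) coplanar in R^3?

The four points are coplanar iff the 3×3 determinant with rows P_1P_2, P_1P_3, P_1P_4 is zero.
Rows: (-73, 375, -575), (-719, 285, -437), (-319, 254, -391).
Expanding along the first row: (-73)(-437) − (375)(141726) + (-575)(-91711) = -381524.
Nonzero ⇒ not coplanar.

No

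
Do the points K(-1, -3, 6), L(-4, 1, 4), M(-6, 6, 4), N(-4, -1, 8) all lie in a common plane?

No

The four points are coplanar iff the 3×3 determinant with rows KL, KM, KN is zero.
Rows: (-3, 4, -2), (-5, 9, -2), (-3, 2, 2).
Expanding along the first row: (-3)(22) − (4)(-16) + (-2)(17) = -36.
Nonzero ⇒ not coplanar.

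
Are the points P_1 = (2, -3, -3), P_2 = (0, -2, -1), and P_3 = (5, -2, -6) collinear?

P_1P_2 = (-2, 1, 2), P_1P_3 = (3, 1, -3).
P_1P_2 × P_1P_3 = (-5, 0, -5).
The cross product is nonzero, so the points do not lie on one line.

No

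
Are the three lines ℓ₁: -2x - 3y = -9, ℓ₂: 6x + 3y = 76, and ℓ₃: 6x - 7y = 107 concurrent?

No

Intersecting ℓ₁ and ℓ₂: solving the 2×2 system gives (x, y) = (67/4, -49/6).
Substitute into ℓ₃: (6)(67/4) + (-7)(-49/6) = 473/3.
But ℓ₃ requires 107 ≠ 473/3, so the three lines have no common point.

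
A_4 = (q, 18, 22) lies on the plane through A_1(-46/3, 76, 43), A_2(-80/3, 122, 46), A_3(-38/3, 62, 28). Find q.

Coplanarity requires A_1A_2 · (A_1A_3 × A_1A_4) = 0.
A_1A_2 = (-34/3, 46, 3), A_1A_3 = (8/3, -14, -15); the triple product is linear in q with coefficient -648 and constant term -1296.
Setting it to zero: q = -2.

-2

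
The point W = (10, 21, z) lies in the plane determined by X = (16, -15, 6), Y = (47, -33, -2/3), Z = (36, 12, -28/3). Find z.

The plane through X, Y, Z has equation 456x + 342y + 1197z = 9348.
Substituting W: (1197)z + (11742) = 9348, so z = -2.

-2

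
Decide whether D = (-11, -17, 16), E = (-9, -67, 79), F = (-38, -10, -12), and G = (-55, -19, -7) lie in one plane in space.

No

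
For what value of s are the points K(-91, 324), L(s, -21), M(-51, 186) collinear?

9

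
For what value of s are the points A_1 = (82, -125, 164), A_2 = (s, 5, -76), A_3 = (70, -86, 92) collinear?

42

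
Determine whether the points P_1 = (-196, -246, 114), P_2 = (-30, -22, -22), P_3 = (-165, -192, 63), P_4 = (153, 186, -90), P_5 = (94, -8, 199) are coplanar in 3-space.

Yes

The plane through P_1, P_2, P_3 has normal n = P_1P_2 × P_1P_3 = (-4080, 4250, 2020) and equation n·P = -15540.
Checking the remaining points: n·P_4 = -15540, n·P_5 = -15540.
All equal -15540, so all 5 points lie in one plane.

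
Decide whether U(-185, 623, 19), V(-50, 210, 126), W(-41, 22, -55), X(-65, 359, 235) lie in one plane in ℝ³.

A normal to the plane through U, V, W is n = UV × UW = (94869, 25398, -21663).
The plane has equation n·P = -2139408. For X: n·X = -2139408.
Equal, so X lies in the plane and all four are coplanar.

Yes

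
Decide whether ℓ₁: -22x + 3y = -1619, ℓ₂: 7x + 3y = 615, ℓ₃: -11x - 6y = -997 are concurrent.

No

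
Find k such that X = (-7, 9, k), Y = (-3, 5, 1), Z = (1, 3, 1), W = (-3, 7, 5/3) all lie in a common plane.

The points are coplanar iff XY · (XZ × XW) = 0.
Expanding, this is linear in k: (-8)k + (40/3) = 0.
So k = 5/3.

5/3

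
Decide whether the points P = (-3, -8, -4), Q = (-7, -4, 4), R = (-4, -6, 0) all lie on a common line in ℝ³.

No

PQ = (-4, 4, 8), PR = (-1, 2, 4).
Comparing components 3 and 1: (8)(-1) − (-4)(4) = 8 ≠ 0, so PQ and PR are not parallel and the points are not collinear.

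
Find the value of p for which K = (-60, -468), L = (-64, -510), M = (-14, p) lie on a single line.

15

Collinearity: (M − K) must be parallel to (L − K) = (-4, -42).
Cross-multiplying the components: (p − (-468))·(-4) = (46)·(-42).
Solving gives p = 15.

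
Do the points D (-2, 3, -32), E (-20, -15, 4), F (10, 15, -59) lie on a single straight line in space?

DE = (-18, -18, 36), DF = (12, 12, -27).
DE × DF = (54, -54, 0).
The cross product is nonzero, so the points do not lie on one line.

No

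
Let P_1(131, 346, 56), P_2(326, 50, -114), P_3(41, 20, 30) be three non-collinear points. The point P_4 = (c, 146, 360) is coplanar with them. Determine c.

-529

Coplanarity requires P_1P_2 · (P_1P_3 × P_1P_4) = 0.
P_1P_2 = (195, -296, -170), P_1P_3 = (-90, -326, -26); the triple product is linear in c with coefficient -47724 and constant term -25245996.
Setting it to zero: c = -529.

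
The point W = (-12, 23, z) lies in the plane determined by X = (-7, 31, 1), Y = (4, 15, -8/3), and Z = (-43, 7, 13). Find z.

8/3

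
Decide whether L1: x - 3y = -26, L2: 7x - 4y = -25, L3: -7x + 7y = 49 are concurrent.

No

Intersecting L1 and L2: solving the 2×2 system gives (x, y) = (29/17, 157/17).
Substitute into L3: (-7)(29/17) + (7)(157/17) = 896/17.
But L3 requires 49 ≠ 896/17, so the three lines have no common point.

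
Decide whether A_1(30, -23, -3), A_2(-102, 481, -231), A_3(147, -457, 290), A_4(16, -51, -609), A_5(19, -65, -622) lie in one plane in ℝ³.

Yes

The plane through A_1, A_2, A_3 has normal n = A_1A_2 × A_1A_3 = (48720, 12000, -1680) and equation n·P = 1190640.
Checking the remaining points: n·A_4 = 1190640, n·A_5 = 1190640.
All equal 1190640, so all 5 points lie in one plane.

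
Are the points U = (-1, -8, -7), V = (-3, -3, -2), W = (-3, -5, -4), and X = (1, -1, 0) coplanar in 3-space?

The four points are coplanar iff the 3×3 determinant with rows UV, UW, UX is zero.
Rows: (-2, 5, 5), (-2, 3, 3), (2, 7, 7).
Expanding along the first row: (-2)(0) − (5)(-20) + (5)(-20) = 0.
Zero determinant ⇒ coplanar.

Yes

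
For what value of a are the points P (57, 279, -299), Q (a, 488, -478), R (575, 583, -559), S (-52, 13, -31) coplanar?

411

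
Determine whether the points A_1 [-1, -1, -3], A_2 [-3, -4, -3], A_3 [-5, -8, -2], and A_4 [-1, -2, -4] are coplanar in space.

No

With A_1 as base: A_1A_2 = (-2, -3, 0), A_1A_3 = (-4, -7, 1), A_1A_4 = (0, -1, -1).
A_1A_3 × A_1A_4 = (8, -4, 4).
A_1A_2 · (A_1A_3 × A_1A_4) = -4.
Since -4 ≠ 0, the four points are not coplanar.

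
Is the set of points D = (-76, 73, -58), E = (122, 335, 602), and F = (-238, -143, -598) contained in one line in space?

DE = (198, 262, 660), DF = (-162, -216, -540).
DE × DF = (1080, 0, -324).
The cross product is nonzero, so the points do not lie on one line.

No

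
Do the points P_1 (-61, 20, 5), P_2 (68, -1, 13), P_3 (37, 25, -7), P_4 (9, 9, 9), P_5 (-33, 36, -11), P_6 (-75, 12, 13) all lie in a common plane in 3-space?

Yes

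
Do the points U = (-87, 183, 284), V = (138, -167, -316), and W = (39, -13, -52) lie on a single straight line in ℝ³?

UV = (225, -350, -600), UW = (126, -196, -336).
Each component of UW is 14/25 times the corresponding component of UV, so UW = 14/25·UV and the points are collinear.

Yes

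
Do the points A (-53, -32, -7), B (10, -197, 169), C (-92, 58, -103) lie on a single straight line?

No

AB = (63, -165, 176), AC = (-39, 90, -96).
AB × AC = (0, -816, -765).
The cross product is nonzero, so the points do not lie on one line.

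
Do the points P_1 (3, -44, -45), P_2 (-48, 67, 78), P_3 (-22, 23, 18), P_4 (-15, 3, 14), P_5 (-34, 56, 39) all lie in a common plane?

The plane through P_1, P_2, P_3 has normal n = P_1P_2 × P_1P_3 = (-1248, 138, -642) and equation n·P = 19074.
Checking the remaining points: n·P_4 = 10146, n·P_5 = 25122.
Since n·P_4 = 10146 ≠ 19074, P_4 is off the plane and the points are not all coplanar.

No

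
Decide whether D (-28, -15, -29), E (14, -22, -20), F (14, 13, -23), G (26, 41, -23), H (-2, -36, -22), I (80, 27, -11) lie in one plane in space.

Yes

The plane through D, E, F has normal n = DE × DF = (-294, 126, 1470) and equation n·P = -36288.
Checking the remaining points: n·G = -36288, n·H = -36288, n·I = -36288.
All equal -36288, so all 6 points lie in one plane.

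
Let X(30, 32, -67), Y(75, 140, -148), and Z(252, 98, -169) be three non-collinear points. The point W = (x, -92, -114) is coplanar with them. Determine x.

497

A normal to the plane is n = XY × XZ = (-5670, -13392, -21006).
W lies in the plane iff n · XW = 0.
This gives (-5670)x + (2817990) = 0, so x = 497.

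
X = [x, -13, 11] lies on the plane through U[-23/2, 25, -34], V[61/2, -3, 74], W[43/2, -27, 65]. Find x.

1/2

The plane through U, V, W has equation 2844x − 594y − 1260z = -4716.
Substituting X: (2844)x + (-6138) = -4716, so x = 1/2.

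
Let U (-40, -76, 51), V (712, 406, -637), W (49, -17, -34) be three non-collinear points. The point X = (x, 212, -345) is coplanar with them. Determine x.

The plane through U, V, W has equation −378x + 2688y + 1470z = -114198.
Substituting X: (-378)x + (62706) = -114198, so x = 468.

468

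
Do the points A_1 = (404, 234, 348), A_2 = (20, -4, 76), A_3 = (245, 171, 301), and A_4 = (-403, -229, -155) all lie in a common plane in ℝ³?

Yes

With A_1 as base: A_1A_2 = (-384, -238, -272), A_1A_3 = (-159, -63, -47), A_1A_4 = (-807, -463, -503).
A_1A_3 × A_1A_4 = (9928, -42048, 22776).
A_1A_2 · (A_1A_3 × A_1A_4) = 0.
The scalar triple product vanishes, so the four points are coplanar.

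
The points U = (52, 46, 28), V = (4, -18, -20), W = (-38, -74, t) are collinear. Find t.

Collinearity requires UV × UW = 0; each component is linear in t.
The x-component gives (-64)t + (-3968) = 0, so t = -62.
The remaining components then also vanish.

-62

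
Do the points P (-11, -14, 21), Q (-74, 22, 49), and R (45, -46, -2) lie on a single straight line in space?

No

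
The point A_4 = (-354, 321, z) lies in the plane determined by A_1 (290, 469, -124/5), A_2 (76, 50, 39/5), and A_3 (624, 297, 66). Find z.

The plane through A_1, A_2, A_3 has equation −32438x + (151598/5)y + 176754z = 2146866/5.
Substituting A_4: (176754)z + (106078218/5) = 2146866/5, so z = -588/5.

-588/5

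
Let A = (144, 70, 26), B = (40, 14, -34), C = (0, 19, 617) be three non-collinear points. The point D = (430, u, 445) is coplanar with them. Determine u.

234

The plane through A, B, C has equation −36156x + 70104y − 2760z = -370944.
Substituting D: (70104)u + (-16775280) = -370944, so u = 234.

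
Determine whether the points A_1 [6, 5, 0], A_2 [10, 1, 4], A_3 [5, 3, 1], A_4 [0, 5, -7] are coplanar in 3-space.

No

A normal to the plane through A_1, A_2, A_3 is n = A_1A_2 × A_1A_3 = (4, -8, -12).
The plane has equation n·P = -16. For A_4: n·A_4 = 44.
44 ≠ -16, so A_4 is off the plane.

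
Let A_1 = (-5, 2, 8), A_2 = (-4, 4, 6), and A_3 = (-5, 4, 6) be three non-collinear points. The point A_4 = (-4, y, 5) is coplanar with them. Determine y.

5

A normal to the plane is n = A_1A_2 × A_1A_3 = (0, 2, 2).
A_4 lies in the plane iff n · A_1A_4 = 0.
This gives (2)y + (-10) = 0, so y = 5.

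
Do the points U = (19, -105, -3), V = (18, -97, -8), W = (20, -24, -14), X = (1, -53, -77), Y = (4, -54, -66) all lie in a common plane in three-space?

The plane through U, V, W has normal n = UV × UW = (317, -16, -89) and equation n·P = 7970.
Checking the remaining points: n·X = 8018, n·Y = 8006.
Since n·X = 8018 ≠ 7970, X is off the plane and the points are not all coplanar.

No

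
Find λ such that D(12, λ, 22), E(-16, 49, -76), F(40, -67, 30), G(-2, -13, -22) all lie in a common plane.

The points are coplanar iff DE · (DF × DG) = 0.
Expanding, this is linear in λ: (1540)λ + (97020) = 0.
So λ = -63.

-63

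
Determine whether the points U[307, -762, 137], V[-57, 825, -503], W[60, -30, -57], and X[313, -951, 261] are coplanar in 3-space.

Yes

The four points are coplanar iff the 3×3 determinant with rows UV, UW, UX is zero.
Rows: (-364, 1587, -640), (-247, 732, -194), (6, -189, 124).
Expanding along the first row: (-364)(54102) − (1587)(-29464) + (-640)(42291) = 0.
Zero determinant ⇒ coplanar.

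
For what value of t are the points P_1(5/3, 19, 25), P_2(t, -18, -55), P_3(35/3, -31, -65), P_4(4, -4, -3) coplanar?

Normal to plane P_1P_3P_4: n = (-670, 70, -340/3); plane equation n·P = -2620.
Requiring n·P_2 = -2620: (-670)t + (14920/3) = -2620.
So t = 34/3.

34/3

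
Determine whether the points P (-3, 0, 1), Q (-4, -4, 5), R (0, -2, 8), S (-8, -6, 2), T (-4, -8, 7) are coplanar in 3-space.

No

The plane through P, Q, R has normal n = PQ × PR = (-20, 19, 14) and equation n·X = 74.
Checking the remaining points: n·S = 74, n·T = 26.
Since n·T = 26 ≠ 74, T is off the plane and the points are not all coplanar.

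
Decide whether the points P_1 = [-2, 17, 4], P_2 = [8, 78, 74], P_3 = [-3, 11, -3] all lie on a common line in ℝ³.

No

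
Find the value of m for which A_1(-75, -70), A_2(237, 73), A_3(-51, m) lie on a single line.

-59

Collinearity: (A_3 − A_1) must be parallel to (A_2 − A_1) = (312, 143).
Cross-multiplying the components: (m − (-70))·(312) = (24)·(143).
Solving gives m = -59.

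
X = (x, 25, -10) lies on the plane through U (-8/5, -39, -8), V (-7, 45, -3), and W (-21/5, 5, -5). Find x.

Coplanarity requires UV · (UW × UX) = 0.
UV = (-27/5, 84, 5), UW = (-13/5, 44, 3); the triple product is linear in x with coefficient 32 and constant term 1472/5.
Setting it to zero: x = -46/5.

-46/5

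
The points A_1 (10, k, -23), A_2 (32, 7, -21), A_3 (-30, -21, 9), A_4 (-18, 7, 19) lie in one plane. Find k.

-21

Coplanarity ⇔ det[A_1A_2; A_1A_3; A_1A_4] = 0.
Expanding, this is linear in k: (-980)k + (-20580) = 0.
So k = -21.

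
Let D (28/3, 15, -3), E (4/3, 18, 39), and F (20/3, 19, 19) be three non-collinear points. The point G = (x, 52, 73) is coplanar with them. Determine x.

44/3

A normal to the plane is n = DE × DF = (-102, 64, -24).
G lies in the plane iff n · DG = 0.
This gives (-102)x + (1496) = 0, so x = 44/3.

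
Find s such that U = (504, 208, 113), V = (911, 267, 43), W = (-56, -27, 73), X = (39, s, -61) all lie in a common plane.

Coplanarity ⇔ det[UV; UW; UX] = 0.
Expanding, this is linear in s: (55480)s + (8100080) = 0.
So s = -146.

-146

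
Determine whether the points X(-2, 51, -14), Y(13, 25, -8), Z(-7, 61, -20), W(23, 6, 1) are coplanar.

Yes

The four points are coplanar iff the 3×3 determinant with rows XY, XZ, XW is zero.
Rows: (15, -26, 6), (-5, 10, -6), (25, -45, 15).
Expanding along the first row: (15)(-120) − (-26)(75) + (6)(-25) = 0.
Zero determinant ⇒ coplanar.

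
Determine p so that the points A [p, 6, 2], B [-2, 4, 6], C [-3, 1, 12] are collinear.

Direction BC = (-1, -3, 6). From the y-coordinate of A, the parameter along the line is τ = (6 − 4)/(-3) = -2/3.
Then p = (-2) + (-2/3)·(-1) = -4/3.

-4/3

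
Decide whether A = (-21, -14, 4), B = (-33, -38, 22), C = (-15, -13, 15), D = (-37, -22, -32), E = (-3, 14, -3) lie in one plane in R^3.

The plane through A, B, C has normal n = AB × AC = (-282, 240, 132) and equation n·P = 3090.
Checking the remaining points: n·D = 930, n·E = 3810.
Since n·D = 930 ≠ 3090, D is off the plane and the points are not all coplanar.

No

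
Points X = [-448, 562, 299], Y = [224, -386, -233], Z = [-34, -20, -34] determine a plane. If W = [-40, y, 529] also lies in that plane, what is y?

A normal to the plane is n = XY × XZ = (6060, 3528, 1368).
W lies in the plane iff n · XW = 0.
This gives (3528)y + (804384) = 0, so y = -228.

-228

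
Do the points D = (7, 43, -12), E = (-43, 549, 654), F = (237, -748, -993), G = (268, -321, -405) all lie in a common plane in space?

A normal to the plane through D, E, F is n = DE × DF = (30420, 104130, -76830).
The plane has equation n·P = 5612490. For G: n·G = 5842980.
5842980 ≠ 5612490, so G is off the plane.

No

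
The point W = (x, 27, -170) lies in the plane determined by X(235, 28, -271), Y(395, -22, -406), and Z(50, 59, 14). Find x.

The plane through X, Y, Z has equation −10065x − 20625y − 4290z = -1780185.
Substituting W: (-10065)x + (172425) = -1780185, so x = 194.

194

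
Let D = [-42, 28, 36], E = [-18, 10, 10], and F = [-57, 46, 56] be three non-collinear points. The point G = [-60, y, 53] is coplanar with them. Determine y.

37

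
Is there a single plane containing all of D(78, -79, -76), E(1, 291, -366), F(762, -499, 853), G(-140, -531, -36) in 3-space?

No

The four points are coplanar iff the 3×3 determinant with rows DE, DF, DG is zero.
Rows: (-77, 370, -290), (684, -420, 929), (-218, -452, 40).
Expanding along the first row: (-77)(403108) − (370)(229882) + (-290)(-400728) = 115464.
Nonzero ⇒ not coplanar.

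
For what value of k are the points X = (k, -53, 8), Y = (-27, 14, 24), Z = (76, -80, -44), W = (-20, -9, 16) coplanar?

-22

The points are coplanar iff XY · (XZ × XW) = 0.
Expanding, this is linear in k: (812)k + (17864) = 0.
So k = -22.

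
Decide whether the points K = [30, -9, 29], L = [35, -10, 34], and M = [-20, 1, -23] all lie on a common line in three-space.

No

KL = (5, -1, 5), KM = (-50, 10, -52).
KL × KM = (2, 10, 0).
The cross product is nonzero, so the points do not lie on one line.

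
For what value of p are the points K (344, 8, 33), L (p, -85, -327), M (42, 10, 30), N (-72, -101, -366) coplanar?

Normal to plane KMN: n = (-1125, -119250, 33750); plane equation n·P = -227250.
Requiring n·L = -227250: (-1125)p + (-900000) = -227250.
So p = -598.

-598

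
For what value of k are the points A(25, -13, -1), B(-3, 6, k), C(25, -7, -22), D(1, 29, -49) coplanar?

48

Coplanarity ⇔ det[AB; AC; AD] = 0.
Expanding, this is linear in k: (144)k + (-6912) = 0.
So k = 48.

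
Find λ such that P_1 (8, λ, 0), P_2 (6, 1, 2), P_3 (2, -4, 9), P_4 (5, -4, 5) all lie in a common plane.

The points are coplanar iff P_1P_2 · (P_1P_3 × P_1P_4) = 0.
Expanding, this is linear in λ: (-5)λ + (-5) = 0.
So λ = -1.

-1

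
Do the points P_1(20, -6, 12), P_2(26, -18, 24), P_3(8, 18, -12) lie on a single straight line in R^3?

Yes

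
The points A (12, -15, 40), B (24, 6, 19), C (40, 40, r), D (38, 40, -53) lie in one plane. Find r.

-39

Coplanarity ⇔ det[AB; AC; AD] = 0.
Expanding, this is linear in r: (-114)r + (-4446) = 0.
So r = -39.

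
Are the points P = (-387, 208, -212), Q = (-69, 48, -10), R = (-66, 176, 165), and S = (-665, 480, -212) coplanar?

Yes

A normal to the plane through P, Q, R is n = PQ × PR = (-53856, -55044, 41184).
The plane has equation n·X = 662112. For S: n·S = 662112.
Equal, so S lies in the plane and all four are coplanar.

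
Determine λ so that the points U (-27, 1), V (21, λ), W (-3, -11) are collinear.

-23

Collinearity: (V − U) must be parallel to (W − U) = (24, -12).
Cross-multiplying the components: (λ − 1)·(24) = (48)·(-12).
Solving gives λ = -23.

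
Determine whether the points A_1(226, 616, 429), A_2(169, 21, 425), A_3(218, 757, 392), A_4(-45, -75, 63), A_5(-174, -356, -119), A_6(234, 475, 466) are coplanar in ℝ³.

The plane through A_1, A_2, A_3 has normal n = A_1A_2 × A_1A_3 = (22579, -2077, -12797) and equation n·P = -1666491.
Checking the remaining points: n·A_4 = -1666491, n·A_5 = -1666491, n·A_6 = -1666491.
All equal -1666491, so all 6 points lie in one plane.

Yes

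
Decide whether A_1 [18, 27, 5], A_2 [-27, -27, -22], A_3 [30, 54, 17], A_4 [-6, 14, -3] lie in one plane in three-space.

No

With A_1 as base: A_1A_2 = (-45, -54, -27), A_1A_3 = (12, 27, 12), A_1A_4 = (-24, -13, -8).
A_1A_3 × A_1A_4 = (-60, -192, 492).
A_1A_2 · (A_1A_3 × A_1A_4) = -216.
Since -216 ≠ 0, the four points are not coplanar.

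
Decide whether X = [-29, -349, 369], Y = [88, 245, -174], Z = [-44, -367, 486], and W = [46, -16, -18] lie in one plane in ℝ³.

A normal to the plane through X, Y, Z is n = XY × XZ = (59724, -5544, 6804).
The plane has equation n·P = 2713536. For W: n·W = 2713536.
Equal, so W lies in the plane and all four are coplanar.

Yes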